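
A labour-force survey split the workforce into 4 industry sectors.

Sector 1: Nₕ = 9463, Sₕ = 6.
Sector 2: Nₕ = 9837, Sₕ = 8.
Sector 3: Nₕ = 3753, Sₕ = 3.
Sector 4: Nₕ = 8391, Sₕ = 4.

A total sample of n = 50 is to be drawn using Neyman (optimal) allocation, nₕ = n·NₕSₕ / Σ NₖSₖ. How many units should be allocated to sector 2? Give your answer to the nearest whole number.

22

Σ NₕSₕ = 9463·6 + 9837·8 + 3753·3 + 8391·4 = 180297.
Share for 2: 78696/180297 = 0.43648.
n_2 = 50 × 0.43648 = 21.824... → 22.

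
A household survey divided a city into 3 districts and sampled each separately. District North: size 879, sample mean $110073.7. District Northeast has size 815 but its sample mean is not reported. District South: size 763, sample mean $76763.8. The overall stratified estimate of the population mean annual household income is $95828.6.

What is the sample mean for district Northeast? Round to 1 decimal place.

N = 879 + 815 + 763 = 2457.
Overall total = μ·N = 95828.6·2457 = 235450870.2.
Subtract the known strata: 879·110073.7 + 763·76763.8 = 155325561.7.
Remaining total for district Northeast: 235450870.2 − 155325561.7 = 80125308.5.
Divide by its size: 80125308.5 / 815 = 98313.262... → 98313.3.

98313.3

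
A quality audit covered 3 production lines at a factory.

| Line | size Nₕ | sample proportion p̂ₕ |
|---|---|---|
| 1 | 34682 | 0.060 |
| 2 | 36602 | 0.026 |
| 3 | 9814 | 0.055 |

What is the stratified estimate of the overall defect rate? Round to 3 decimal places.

0.044

N = 34682 + 36602 + 9814 = 81098.
Overall proportion = Σ (Nₕ/N)·p̂ₕ.
Σ Nₕp̂ₕ = 2080.92 + 951.652 + 539.77 = 3572.342.
3572.342 / 81098 = 0.04405... → 0.044.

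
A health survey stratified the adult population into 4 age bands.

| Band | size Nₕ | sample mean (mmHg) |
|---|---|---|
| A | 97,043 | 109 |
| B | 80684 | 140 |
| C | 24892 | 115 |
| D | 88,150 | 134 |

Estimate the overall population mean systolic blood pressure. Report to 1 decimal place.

N = 290769; weights Wₕ = Nₕ/N = (0.3337, 0.2775, 0.0856, 0.3032).
x̄_st = Σ Wₕ·x̄ₕ = 0.3337·109 + 0.2775·140 + 0.0856·115 + 0.3032·134 ≈ 125.695...
→ 125.7.

125.7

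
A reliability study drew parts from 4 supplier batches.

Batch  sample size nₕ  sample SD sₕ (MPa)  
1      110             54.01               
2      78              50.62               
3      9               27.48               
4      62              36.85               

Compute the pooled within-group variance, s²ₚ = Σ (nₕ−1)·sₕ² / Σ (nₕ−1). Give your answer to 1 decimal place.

1: (110−1)·54.01² = 109·2917.0801 = 317961.7309
2: (78−1)·50.62² = 77·2562.3844 = 197303.5988
3: (9−1)·27.48² = 8·755.1504 = 6041.2032
4: (62−1)·36.85² = 61·1357.9225 = 82833.2725
Numerator = 604139.8054; denominator = Σ(nₕ−1) = 255.
s²ₚ = 604139.8054/255 = 2369.176... → 2369.2.

2369.2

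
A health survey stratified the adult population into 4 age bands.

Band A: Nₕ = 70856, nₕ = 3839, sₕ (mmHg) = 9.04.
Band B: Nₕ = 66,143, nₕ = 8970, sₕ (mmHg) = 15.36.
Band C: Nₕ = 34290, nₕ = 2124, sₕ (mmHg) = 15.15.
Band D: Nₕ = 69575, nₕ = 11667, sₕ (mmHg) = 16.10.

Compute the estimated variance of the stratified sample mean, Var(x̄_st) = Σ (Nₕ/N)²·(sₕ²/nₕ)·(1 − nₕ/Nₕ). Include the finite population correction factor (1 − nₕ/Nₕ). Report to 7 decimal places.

N = 240864; Wₕ = Nₕ/N.
band A: (70856/240864)²·9.04²/3839·(1 − 3839/70856) = 0.0017423547
band B: (66143/240864)²·15.36²/8970·(1 − 8970/66143) = 0.0017144352
band C: (34290/240864)²·15.15²/2124·(1 − 2124/34290) = 0.0020544308
band D: (69575/240864)²·16.10²/11667·(1 − 11667/69575) = 0.0015429098
Sum = 0.0070541305 → 0.0070541.

0.0070541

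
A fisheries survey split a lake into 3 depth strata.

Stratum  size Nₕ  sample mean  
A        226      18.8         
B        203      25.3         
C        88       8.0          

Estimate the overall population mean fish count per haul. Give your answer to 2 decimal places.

N = 517; weights Wₕ = Nₕ/N = (0.4371, 0.3926, 0.1702).
x̄_st = Σ Wₕ·x̄ₕ = 0.4371·18.8 + 0.3926·25.3 + 0.1702·8.0 ≈ 19.5139...
→ 19.51.

19.51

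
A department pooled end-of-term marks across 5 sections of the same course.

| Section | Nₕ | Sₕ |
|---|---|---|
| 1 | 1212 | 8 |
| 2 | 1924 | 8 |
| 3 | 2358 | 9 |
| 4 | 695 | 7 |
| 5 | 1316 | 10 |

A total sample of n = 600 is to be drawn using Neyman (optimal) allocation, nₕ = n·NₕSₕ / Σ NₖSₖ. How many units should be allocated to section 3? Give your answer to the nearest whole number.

198

Σ NₕSₕ = 1212·8 + 1924·8 + 2358·9 + 695·7 + 1316·10 = 64335.
Share for 3: 21222/64335 = 0.32987.
n_3 = 600 × 0.32987 = 197.920... → 198.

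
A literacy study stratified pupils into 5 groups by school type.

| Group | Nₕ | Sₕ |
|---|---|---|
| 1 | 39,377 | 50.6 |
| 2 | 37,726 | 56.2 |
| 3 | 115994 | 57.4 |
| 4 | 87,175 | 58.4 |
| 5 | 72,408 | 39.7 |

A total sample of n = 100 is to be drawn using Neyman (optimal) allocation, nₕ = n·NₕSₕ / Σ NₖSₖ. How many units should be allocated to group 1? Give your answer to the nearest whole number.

11

Σ NₕSₕ = 39377·50.6 + 37726·56.2 + 115994·57.4 + 87175·58.4 + 72408·39.7 = 18736350.6.
Share for 1: 1992476.2/18736350.6 = 0.10634.
n_1 = 100 × 0.10634 = 10.634... → 11.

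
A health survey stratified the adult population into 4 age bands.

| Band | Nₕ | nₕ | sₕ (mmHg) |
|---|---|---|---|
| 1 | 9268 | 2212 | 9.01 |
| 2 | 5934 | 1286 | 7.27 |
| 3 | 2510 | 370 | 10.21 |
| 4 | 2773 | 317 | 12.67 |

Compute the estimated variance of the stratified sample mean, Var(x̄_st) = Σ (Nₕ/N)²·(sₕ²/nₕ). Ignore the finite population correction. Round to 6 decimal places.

N = 20485; Wₕ = Nₕ/N.
band 1: (9268/20485)²·9.01²/2212 = 0.007512156
band 2: (5934/20485)²·7.27²/1286 = 0.003448665
band 3: (2510/20485)²·10.21²/370 = 0.004229853
band 4: (2773/20485)²·12.67²/317 = 0.009279440
Sum = 0.024470113 → 0.024470.

0.024470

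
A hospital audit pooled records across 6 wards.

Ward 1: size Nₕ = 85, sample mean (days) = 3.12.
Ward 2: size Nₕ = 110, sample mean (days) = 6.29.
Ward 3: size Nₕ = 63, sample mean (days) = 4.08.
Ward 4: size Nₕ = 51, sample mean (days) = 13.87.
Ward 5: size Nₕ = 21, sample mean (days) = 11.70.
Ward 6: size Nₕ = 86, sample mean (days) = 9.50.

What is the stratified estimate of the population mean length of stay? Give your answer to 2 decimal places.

7.17

N = 416; weights Wₕ = Nₕ/N = (0.2043, 0.2644, 0.1514, 0.1226, 0.0505, 0.2067).
x̄_st = Σ Wₕ·x̄ₕ = 0.2043·3.12 + 0.2644·6.29 + 0.1514·4.08 + 0.1226·13.87 + 0.0505·11.70 + 0.2067·9.50 ≈ 7.1736...
→ 7.17.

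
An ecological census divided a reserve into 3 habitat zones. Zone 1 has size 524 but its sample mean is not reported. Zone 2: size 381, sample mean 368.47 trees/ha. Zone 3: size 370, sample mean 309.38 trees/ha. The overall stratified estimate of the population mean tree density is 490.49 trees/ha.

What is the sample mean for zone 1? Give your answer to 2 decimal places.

Σ Nₕx̄ₕ = N·μ, so 524·x̄_1 = 1275·490.49 − (381·368.47 + 370·309.38).
= 625374.75 − 254857.67 = 370517.08.
x̄_1 = 370517.08 / 524 = 707.0937... → 707.09.

707.09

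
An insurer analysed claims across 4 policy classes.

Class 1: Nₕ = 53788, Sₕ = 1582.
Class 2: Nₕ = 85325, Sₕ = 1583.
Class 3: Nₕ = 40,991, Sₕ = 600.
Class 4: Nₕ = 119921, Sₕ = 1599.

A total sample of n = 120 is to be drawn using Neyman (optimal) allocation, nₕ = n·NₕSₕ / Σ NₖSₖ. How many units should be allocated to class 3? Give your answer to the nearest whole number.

Σ NₕSₕ = 53788·1582 + 85325·1583 + 40991·600 + 119921·1599 = 436510370.
Share for 3: 24594600/436510370 = 0.05634.
n_3 = 120 × 0.05634 = 6.761... → 7.

7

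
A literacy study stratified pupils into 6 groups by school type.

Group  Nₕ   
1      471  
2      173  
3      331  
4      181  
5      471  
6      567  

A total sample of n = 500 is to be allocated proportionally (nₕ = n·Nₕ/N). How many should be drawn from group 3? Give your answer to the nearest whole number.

Share of group 3 = 331/2194 = 0.15087.
Allocate 500 × 0.15087 = 75.433... → 75.

75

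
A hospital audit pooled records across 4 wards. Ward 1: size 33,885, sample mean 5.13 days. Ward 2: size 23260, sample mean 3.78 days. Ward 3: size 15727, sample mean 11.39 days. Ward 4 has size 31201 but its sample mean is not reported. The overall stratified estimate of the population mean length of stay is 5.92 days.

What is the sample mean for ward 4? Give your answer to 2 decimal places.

N = 33885 + 23260 + 15727 + 31201 = 104073.
Overall total = μ·N = 5.92·104073 = 616112.16.
Subtract the known strata: 33885·5.13 + 23260·3.78 + 15727·11.39 = 440883.38.
Remaining total for ward 4: 616112.16 − 440883.38 = 175228.78.
Divide by its size: 175228.78 / 31201 = 5.6161... → 5.62.

5.62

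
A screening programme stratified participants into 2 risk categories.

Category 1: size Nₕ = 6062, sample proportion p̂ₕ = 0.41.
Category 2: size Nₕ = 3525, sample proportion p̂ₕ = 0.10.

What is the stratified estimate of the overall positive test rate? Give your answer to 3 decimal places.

Wₕ = Nₕ/N with N = 9587: 0.6323, 0.3677.
p̂_st = 0.6323·0.41 + 0.3677·0.10 ≈ 0.29602... → 0.296.

0.296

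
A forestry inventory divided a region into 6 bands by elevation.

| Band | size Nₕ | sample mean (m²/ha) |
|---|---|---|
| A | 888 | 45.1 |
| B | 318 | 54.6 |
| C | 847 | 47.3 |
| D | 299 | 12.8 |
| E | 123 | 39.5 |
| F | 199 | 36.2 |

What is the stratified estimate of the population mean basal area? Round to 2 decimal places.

x̄_st = (Σ Nₕx̄ₕ) / (Σ Nₕ) = (888·45.1 + 318·54.6 + 847·47.3 + 299·12.8 + 123·39.5 + 199·36.2) / 2674
= 113364.2 / 2674 = 42.3950... → 42.39.

42.39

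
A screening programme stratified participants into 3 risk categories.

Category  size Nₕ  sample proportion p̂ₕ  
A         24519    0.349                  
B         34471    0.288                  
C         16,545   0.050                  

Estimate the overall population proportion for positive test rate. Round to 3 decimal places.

0.256

N = 24519 + 34471 + 16545 = 75535.
Overall proportion = Σ (Nₕ/N)·p̂ₕ.
Σ Nₕp̂ₕ = 8557.131 + 9927.648 + 827.25 = 19312.029.
19312.029 / 75535 = 0.25567... → 0.256.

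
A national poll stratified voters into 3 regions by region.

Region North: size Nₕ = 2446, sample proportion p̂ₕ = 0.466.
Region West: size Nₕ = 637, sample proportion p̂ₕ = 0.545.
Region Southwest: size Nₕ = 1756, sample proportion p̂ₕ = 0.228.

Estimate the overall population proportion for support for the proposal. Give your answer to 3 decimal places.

0.390

Wₕ = Nₕ/N with N = 4839: 0.5055, 0.1316, 0.3629.
p̂_st = 0.5055·0.466 + 0.1316·0.545 + 0.3629·0.228 ≈ 0.39003... → 0.390.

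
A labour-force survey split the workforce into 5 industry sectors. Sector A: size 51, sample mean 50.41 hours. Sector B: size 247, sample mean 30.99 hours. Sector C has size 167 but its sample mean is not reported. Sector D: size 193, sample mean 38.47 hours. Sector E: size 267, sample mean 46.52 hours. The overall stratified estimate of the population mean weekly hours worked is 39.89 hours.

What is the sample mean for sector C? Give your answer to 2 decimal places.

40.88

N = 51 + 247 + 167 + 193 + 267 = 925.
Overall total = μ·N = 39.89·925 = 36898.25.
Subtract the known strata: 51·50.41 + 247·30.99 + 193·38.47 + 267·46.52 = 30070.99.
Remaining total for sector C: 36898.25 − 30070.99 = 6827.26.
Divide by its size: 6827.26 / 167 = 40.8818... → 40.88.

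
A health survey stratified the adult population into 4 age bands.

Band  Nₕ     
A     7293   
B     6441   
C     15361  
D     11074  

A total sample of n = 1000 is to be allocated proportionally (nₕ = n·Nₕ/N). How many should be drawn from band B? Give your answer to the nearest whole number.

Share of band B = 6441/40169 = 0.16035.
Allocate 1000 × 0.16035 = 160.348... → 160.

160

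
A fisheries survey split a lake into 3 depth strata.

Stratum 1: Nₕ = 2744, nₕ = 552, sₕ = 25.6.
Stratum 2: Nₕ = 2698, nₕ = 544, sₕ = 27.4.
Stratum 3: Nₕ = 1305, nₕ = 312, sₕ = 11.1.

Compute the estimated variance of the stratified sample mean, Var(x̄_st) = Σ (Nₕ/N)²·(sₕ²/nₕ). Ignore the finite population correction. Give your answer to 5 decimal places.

0.43183

N = 6747. Term for each stratum: Wₕ²sₕ²/nₕ.
Var(x̄_st) = 0.19637566 + 0.22068087 + 0.01477376 = 0.43183029 → 0.43183.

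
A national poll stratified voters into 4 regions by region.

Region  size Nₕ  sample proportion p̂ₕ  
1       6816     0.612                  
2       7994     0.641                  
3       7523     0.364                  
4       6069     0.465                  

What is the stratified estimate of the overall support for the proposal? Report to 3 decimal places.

Wₕ = Nₕ/N with N = 28402: 0.2400, 0.2815, 0.2649, 0.2137.
p̂_st = 0.2400·0.612 + 0.2815·0.641 + 0.2649·0.364 + 0.2137·0.465 ≈ 0.52306... → 0.523.

0.523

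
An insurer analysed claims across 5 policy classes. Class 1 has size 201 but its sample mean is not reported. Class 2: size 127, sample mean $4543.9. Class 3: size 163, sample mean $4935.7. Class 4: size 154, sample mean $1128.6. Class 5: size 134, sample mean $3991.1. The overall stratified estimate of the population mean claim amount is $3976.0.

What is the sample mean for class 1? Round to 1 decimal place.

5010.4

N = 201 + 127 + 163 + 154 + 134 = 779.
Overall total = μ·N = 3976.0·779 = 3097304.
Subtract the known strata: 127·4543.9 + 163·4935.7 + 154·1128.6 + 134·3991.1 = 2090206.2.
Remaining total for class 1: 3097304 − 2090206.2 = 1007097.8.
Divide by its size: 1007097.8 / 201 = 5010.437... → 5010.4.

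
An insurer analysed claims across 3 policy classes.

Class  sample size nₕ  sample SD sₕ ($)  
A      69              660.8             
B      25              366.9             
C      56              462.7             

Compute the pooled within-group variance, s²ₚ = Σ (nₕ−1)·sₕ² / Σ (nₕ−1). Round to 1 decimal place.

304071.1

A: (69−1)·660.8² = 68·436656.64 = 29692651.52
B: (25−1)·366.9² = 24·134615.61 = 3230774.64
C: (56−1)·462.7² = 55·214091.29 = 11775020.95
Numerator = 44698447.11; denominator = Σ(nₕ−1) = 147.
s²ₚ = 44698447.11/147 = 304071.069... → 304071.1.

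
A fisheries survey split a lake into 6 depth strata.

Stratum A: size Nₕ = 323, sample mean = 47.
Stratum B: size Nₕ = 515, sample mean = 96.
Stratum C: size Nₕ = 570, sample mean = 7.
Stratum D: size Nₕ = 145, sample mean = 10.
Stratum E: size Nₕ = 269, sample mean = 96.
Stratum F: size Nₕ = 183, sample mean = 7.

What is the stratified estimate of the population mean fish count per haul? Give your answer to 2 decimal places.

48.46

N = 2005; weights Wₕ = Nₕ/N = (0.1611, 0.2569, 0.2843, 0.0723, 0.1342, 0.0913).
x̄_st = Σ Wₕ·x̄ₕ = 0.1611·47 + 0.2569·96 + 0.2843·7 + 0.0723·10 + 0.1342·96 + 0.0913·7 ≈ 48.4618...
→ 48.46.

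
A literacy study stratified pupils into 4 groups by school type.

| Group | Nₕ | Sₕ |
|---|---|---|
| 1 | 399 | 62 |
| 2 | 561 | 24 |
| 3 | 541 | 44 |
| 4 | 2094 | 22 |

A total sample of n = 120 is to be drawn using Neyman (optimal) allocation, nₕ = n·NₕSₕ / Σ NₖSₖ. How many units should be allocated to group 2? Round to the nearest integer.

15

1: NₕSₕ = 399·62 = 24738
2: NₕSₕ = 561·24 = 13464
3: NₕSₕ = 541·44 = 23804
4: NₕSₕ = 2094·22 = 46068
Σ NₕSₕ = 108074.
n_2 = 120·13464/108074 = 14.950... → 15.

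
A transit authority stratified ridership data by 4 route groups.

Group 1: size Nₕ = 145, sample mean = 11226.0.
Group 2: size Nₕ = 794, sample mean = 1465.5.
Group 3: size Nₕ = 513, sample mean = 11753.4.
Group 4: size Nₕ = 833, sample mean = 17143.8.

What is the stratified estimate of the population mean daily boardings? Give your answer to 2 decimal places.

N = 145 + 794 + 513 + 833 = 2285.
Overall mean = Σ (Nₕ/N)·x̄ₕ — weight by population share, not a simple average.
Σ Nₕx̄ₕ = 145·11226.0 + 794·1465.5 + 513·11753.4 + 833·17143.8 = 1627770 + 1163607 + 6029494.2 + 14280785.4 = 23101656.6.
Divide by N: 23101656.6 / 2285 = 10110.1342... → 10110.13.

10110.13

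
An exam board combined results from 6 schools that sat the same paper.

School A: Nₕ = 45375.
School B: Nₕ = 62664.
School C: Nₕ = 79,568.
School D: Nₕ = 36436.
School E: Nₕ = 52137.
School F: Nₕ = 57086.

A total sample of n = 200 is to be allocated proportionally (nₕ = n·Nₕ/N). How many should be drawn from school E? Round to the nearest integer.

31

N = 45375 + 62664 + 79568 + 36436 + 52137 + 57086 = 333266.
n_E = 200·52137/333266 = 31.289... → 31.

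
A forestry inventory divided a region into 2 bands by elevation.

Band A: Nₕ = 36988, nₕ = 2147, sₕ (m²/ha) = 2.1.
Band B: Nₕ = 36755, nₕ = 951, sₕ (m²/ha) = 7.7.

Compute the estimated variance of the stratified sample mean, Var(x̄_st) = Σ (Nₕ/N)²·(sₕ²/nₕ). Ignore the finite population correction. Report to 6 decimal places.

N = 73743. Term for each stratum: Wₕ²sₕ²/nₕ.
Var(x̄_st) = 0.000516757 + 0.015487887 = 0.016004645 → 0.016005.

0.016005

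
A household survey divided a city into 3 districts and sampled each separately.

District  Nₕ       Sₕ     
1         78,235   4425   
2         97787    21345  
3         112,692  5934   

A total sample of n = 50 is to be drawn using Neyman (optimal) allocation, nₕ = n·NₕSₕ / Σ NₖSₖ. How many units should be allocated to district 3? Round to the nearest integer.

1: NₕSₕ = 78235·4425 = 346189875
2: NₕSₕ = 97787·21345 = 2087263515
3: NₕSₕ = 112692·5934 = 668714328
Σ NₕSₕ = 3102167718.
n_3 = 50·668714328/3102167718 = 10.778... → 11.

11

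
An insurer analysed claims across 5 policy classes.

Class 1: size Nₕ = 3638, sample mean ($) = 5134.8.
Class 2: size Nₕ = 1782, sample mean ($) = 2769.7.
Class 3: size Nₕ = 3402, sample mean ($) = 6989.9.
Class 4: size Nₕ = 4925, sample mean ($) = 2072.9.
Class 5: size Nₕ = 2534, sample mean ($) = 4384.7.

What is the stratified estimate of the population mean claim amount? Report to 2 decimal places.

x̄_st = (Σ Nₕx̄ₕ) / (Σ Nₕ) = (3638·5134.8 + 1782·2769.7 + 3402·6989.9 + 4925·2072.9 + 2534·4384.7) / 16281
= 68715509.9 / 16281 = 4220.5952... → 4220.60.

4220.60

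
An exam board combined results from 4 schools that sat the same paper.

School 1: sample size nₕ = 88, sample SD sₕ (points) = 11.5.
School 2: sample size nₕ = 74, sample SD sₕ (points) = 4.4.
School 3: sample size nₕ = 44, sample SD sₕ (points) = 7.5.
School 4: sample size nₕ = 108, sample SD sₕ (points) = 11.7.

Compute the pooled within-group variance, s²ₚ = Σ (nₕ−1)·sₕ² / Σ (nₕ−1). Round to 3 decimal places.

1: (88−1)·11.5² = 87·132.25 = 11505.75
2: (74−1)·4.4² = 73·19.36 = 1413.28
3: (44−1)·7.5² = 43·56.25 = 2418.75
4: (108−1)·11.7² = 107·136.89 = 14647.23
Numerator = 29985.01; denominator = Σ(nₕ−1) = 310.
s²ₚ = 29985.01/310 = 96.72584... → 96.726.

96.726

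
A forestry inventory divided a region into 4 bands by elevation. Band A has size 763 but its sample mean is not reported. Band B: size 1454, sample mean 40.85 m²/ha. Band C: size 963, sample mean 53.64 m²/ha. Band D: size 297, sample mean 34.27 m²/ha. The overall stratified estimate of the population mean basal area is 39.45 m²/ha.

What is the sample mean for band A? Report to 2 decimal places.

20.89

Σ Nₕx̄ₕ = N·μ, so 763·x̄_A = 3477·39.45 − (1454·40.85 + 963·53.64 + 297·34.27).
= 137167.65 − 121229.41 = 15938.24.
x̄_A = 15938.24 / 763 = 20.8889... → 20.89.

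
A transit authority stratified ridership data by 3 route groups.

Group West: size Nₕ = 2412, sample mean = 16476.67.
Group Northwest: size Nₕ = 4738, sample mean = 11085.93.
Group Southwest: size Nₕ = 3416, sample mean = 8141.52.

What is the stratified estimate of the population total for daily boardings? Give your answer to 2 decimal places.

120078296.70

Estimate total by summing Nₕ·x̄ₕ over strata.
2412·16476.67 + 4738·11085.93 + 3416·8141.52 = 39741728.04 + 52525136.34 + 27811432.32 = 120078296.70.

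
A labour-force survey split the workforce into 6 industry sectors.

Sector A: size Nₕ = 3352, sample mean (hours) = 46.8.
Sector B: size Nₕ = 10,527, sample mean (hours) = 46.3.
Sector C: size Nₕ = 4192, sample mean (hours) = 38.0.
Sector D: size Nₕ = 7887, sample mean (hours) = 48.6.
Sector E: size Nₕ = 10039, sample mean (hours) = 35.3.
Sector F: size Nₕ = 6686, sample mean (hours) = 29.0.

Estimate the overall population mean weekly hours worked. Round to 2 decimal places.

N = 3352 + 10527 + 4192 + 7887 + 10039 + 6686 = 42683.
Overall mean = Σ (Nₕ/N)·x̄ₕ — weight by population share, not a simple average.
Σ Nₕx̄ₕ = 3352·46.8 + 10527·46.3 + 4192·38.0 + 7887·48.6 + 10039·35.3 + 6686·29.0 = 156873.6 + 487400.1 + 159296 + 383308.2 + 354376.7 + 193894 = 1735148.6.
Divide by N: 1735148.6 / 42683 = 40.6520... → 40.65.

40.65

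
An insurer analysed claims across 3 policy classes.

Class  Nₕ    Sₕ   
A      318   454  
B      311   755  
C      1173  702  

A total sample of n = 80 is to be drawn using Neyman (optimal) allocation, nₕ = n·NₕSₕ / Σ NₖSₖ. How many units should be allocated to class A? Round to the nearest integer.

10

Σ NₕSₕ = 318·454 + 311·755 + 1173·702 = 1202623.
Share for A: 144372/1202623 = 0.12005.
n_A = 80 × 0.12005 = 9.604... → 10.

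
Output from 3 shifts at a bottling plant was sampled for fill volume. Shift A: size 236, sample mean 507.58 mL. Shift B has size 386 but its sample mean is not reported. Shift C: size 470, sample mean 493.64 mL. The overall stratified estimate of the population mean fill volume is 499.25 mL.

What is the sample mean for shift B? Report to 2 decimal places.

N = 236 + 386 + 470 = 1092.
Overall total = μ·N = 499.25·1092 = 545181.
Subtract the known strata: 236·507.58 + 470·493.64 = 351799.68.
Remaining total for shift B: 545181 − 351799.68 = 193381.32.
Divide by its size: 193381.32 / 386 = 500.9879... → 500.99.

500.99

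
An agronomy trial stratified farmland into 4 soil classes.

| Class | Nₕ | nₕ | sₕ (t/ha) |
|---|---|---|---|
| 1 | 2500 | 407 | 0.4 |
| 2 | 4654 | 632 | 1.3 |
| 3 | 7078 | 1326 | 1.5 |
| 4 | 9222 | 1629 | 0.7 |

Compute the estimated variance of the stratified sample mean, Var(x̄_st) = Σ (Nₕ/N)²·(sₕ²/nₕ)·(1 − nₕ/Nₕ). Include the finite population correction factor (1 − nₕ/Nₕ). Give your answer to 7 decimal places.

N = 23454; Wₕ = Nₕ/N.
class 1: (2500/23454)²·0.4²/407·(1 − 407/2500) = 0.0000037394
class 2: (4654/23454)²·1.3²/632·(1 − 632/4654) = 0.0000909922
class 3: (7078/23454)²·1.5²/1326·(1 − 1326/7078) = 0.0001255841
class 4: (9222/23454)²·0.7²/1629·(1 − 1629/9222) = 0.0000382895
Sum = 0.0002586052 → 0.0002586.

0.0002586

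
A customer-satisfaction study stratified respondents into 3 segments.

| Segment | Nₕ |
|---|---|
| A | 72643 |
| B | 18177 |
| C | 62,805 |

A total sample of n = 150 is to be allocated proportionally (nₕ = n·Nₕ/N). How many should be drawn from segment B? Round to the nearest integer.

18

Share of segment B = 18177/153625 = 0.11832.
Allocate 150 × 0.11832 = 17.748... → 18.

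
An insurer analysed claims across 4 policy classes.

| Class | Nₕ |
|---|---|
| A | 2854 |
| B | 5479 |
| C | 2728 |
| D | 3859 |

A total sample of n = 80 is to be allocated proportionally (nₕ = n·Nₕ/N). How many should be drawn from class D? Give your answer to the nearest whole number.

Share of class D = 3859/14920 = 0.25865.
Allocate 80 × 0.25865 = 20.692... → 21.

21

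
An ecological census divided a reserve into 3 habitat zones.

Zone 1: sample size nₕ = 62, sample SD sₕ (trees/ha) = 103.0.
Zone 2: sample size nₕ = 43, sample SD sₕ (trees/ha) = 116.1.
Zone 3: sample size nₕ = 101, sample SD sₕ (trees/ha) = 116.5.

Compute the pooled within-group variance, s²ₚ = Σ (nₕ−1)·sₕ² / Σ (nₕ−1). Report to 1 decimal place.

1: (62−1)·103.0² = 61·10609 = 647149
2: (43−1)·116.1² = 42·13479.21 = 566126.82
3: (101−1)·116.5² = 100·13572.25 = 1357225
Numerator = 2570500.82; denominator = Σ(nₕ−1) = 203.
s²ₚ = 2570500.82/203 = 12662.566... → 12662.6.

12662.6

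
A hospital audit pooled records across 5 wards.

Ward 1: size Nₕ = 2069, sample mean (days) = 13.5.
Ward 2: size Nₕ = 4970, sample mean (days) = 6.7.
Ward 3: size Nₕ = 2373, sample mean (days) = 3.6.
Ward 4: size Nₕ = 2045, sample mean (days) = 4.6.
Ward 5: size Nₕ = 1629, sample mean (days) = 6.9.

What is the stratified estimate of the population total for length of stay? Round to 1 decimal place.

Population total = Σ Nₕ·x̄ₕ (each stratum's size times its mean).
2069·13.5 + 4970·6.7 + 2373·3.6 + 2045·4.6 + 1629·6.9 = 27931.5 + 33299 + 8542.8 + 9407 + 11240.1 = 90420.4.

90420.4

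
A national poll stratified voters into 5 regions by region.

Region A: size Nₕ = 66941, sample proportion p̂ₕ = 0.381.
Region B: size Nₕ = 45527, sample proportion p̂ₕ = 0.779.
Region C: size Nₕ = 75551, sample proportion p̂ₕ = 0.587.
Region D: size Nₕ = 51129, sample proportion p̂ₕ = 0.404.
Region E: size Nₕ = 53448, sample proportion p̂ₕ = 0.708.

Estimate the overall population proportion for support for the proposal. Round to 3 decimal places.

0.560

N = 66941 + 45527 + 75551 + 51129 + 53448 = 292596.
Overall proportion = Σ (Nₕ/N)·p̂ₕ.
Σ Nₕp̂ₕ = 25504.521 + 35465.533 + 44348.437 + 20656.116 + 37841.184 = 163815.791.
163815.791 / 292596 = 0.55987... → 0.560.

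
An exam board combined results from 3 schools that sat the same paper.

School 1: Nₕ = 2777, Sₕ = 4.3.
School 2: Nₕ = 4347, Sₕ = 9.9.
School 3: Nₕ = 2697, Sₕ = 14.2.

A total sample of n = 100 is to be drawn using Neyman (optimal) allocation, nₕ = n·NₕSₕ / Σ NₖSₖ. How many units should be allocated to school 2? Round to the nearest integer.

1: NₕSₕ = 2777·4.3 = 11941.1
2: NₕSₕ = 4347·9.9 = 43035.3
3: NₕSₕ = 2697·14.2 = 38297.4
Σ NₕSₕ = 93273.8.
n_2 = 100·43035.3/93273.8 = 46.139... → 46.

46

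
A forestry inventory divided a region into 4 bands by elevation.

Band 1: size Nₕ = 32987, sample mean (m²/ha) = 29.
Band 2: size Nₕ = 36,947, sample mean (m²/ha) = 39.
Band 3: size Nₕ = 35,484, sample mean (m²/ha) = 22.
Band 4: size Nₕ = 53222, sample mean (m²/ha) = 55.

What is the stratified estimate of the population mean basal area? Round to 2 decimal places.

38.49

N = 32987 + 36947 + 35484 + 53222 = 158640.
The stratified mean weights each stratum mean by its population share Nₕ/N.
Σ Nₕx̄ₕ = 32987·29 + 36947·39 + 35484·22 + 53222·55 = 956623 + 1440933 + 780648 + 2927210 = 6105414.
Divide by N: 6105414 / 158640 = 38.4860... → 38.49.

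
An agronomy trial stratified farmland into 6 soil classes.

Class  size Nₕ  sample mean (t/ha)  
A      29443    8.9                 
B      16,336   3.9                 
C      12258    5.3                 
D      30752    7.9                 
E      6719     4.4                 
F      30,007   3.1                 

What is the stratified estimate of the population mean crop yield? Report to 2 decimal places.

N = 29443 + 16336 + 12258 + 30752 + 6719 + 30007 = 125515.
Weight each subgroup mean by Nₕ/N and sum.
Σ Nₕx̄ₕ = 29443·8.9 + 16336·3.9 + 12258·5.3 + 30752·7.9 + 6719·4.4 + 30007·3.1 = 262042.7 + 63710.4 + 64967.4 + 242940.8 + 29563.6 + 93021.7 = 756246.6.
Divide by N: 756246.6 / 125515 = 6.0251... → 6.03.

6.03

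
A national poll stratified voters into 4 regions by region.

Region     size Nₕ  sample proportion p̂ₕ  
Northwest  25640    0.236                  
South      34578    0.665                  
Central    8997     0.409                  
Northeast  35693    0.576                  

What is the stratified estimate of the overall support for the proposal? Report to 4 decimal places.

0.5079

N = 25640 + 34578 + 8997 + 35693 = 104908.
Overall proportion = Σ (Nₕ/N)·p̂ₕ.
Σ Nₕp̂ₕ = 6051.04 + 22994.37 + 3679.773 + 20559.168 = 53284.351.
53284.351 / 104908 = 0.507915... → 0.5079.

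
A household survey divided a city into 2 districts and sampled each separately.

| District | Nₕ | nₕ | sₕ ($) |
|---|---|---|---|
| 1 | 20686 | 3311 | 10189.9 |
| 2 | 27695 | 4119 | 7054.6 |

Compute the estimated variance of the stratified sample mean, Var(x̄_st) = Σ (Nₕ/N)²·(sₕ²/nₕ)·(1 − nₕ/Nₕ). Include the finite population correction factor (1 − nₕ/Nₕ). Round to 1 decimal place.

N = 48381; Wₕ = Nₕ/N.
district 1: (20686/48381)²·10189.9²/3311·(1 − 3311/20686) = 4815.3994
district 2: (27695/48381)²·7054.6²/4119·(1 − 4119/27695) = 3370.3485
Sum = 8185.7479 → 8185.7.

8185.7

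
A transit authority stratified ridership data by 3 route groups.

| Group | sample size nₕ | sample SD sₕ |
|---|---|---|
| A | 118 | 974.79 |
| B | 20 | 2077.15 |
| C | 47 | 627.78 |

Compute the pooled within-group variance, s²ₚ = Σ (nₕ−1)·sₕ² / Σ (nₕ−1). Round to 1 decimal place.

A: (118−1)·974.79² = 117·950215.5441 = 111175218.6597
B: (20−1)·2077.15² = 19·4314552.1225 = 81976490.3275
C: (47−1)·627.78² = 46·394107.7284 = 18128955.5064
Numerator = 211280664.4936; denominator = Σ(nₕ−1) = 182.
s²ₚ = 211280664.4936/182 = 1160882.772... → 1160882.8.

1160882.8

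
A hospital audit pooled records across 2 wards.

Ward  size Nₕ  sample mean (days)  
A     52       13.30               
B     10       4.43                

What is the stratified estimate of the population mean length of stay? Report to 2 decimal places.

11.87

N = 52 + 10 = 62.
Overall mean = Σ (Nₕ/N)·x̄ₕ — weight by population share, not a simple average.
Σ Nₕx̄ₕ = 52·13.30 + 10·4.43 = 691.6 + 44.3 = 735.9.
Divide by N: 735.9 / 62 = 11.8694... → 11.87.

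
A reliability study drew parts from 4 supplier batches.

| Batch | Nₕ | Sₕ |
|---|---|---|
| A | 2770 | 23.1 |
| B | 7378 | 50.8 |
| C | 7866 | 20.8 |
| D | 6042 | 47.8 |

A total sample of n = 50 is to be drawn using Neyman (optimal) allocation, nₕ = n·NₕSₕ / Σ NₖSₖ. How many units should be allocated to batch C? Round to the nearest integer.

9

A: NₕSₕ = 2770·23.1 = 63987
B: NₕSₕ = 7378·50.8 = 374802.4
C: NₕSₕ = 7866·20.8 = 163612.8
D: NₕSₕ = 6042·47.8 = 288807.6
Σ NₕSₕ = 891209.8.
n_C = 50·163612.8/891209.8 = 9.179... → 9.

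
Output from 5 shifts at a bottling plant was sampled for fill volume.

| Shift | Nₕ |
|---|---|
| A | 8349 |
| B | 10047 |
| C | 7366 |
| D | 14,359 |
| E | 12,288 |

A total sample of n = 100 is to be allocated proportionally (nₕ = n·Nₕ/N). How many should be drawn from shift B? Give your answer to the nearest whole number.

N = 8349 + 10047 + 7366 + 14359 + 12288 = 52409.
n_B = 100·10047/52409 = 19.170... → 19.

19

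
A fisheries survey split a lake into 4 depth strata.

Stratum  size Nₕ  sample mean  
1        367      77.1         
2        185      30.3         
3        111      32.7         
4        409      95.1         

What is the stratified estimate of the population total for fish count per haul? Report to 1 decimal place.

Estimate total by summing Nₕ·x̄ₕ over strata.
367·77.1 + 185·30.3 + 111·32.7 + 409·95.1 = 28295.7 + 5605.5 + 3629.7 + 38895.9 = 76426.8.

76426.8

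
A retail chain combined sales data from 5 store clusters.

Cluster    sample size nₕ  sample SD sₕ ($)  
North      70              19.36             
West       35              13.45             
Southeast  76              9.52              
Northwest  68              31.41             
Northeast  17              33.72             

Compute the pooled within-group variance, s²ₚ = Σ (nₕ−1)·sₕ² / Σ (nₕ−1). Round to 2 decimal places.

471.66

Degrees of freedom: 69 + 34 + 75 + 67 + 16 = 261.
Σ(nₕ−1)sₕ² = 69·374.8096 + 34·180.9025 + 75·90.6304 + 67·986.5881 + 16·1137.0384 = 123103.8445.
s²ₚ = 123103.8445 / 261 = 471.6622... → 471.66.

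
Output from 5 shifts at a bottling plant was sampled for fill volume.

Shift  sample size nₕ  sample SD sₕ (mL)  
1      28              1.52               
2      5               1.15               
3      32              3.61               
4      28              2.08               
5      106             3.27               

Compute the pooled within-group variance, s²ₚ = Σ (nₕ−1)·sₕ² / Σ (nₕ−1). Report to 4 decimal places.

1: (28−1)·1.52² = 27·2.3104 = 62.3808
2: (5−1)·1.15² = 4·1.3225 = 5.29
3: (32−1)·3.61² = 31·13.0321 = 403.9951
4: (28−1)·2.08² = 27·4.3264 = 116.8128
5: (106−1)·3.27² = 105·10.6929 = 1122.7545
Numerator = 1711.2332; denominator = Σ(nₕ−1) = 194.
s²ₚ = 1711.2332/194 = 8.820790... → 8.8208.

8.8208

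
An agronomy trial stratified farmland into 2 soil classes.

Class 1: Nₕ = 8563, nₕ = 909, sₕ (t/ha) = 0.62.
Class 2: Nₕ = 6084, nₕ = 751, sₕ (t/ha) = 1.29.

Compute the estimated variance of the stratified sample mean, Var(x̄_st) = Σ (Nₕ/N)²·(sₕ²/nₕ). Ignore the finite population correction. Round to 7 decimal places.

0.0005268

N = 14647. Term for each stratum: Wₕ²sₕ²/nₕ.
Var(x̄_st) = 0.0001445353 + 0.0003823143 = 0.0005268496 → 0.0005268.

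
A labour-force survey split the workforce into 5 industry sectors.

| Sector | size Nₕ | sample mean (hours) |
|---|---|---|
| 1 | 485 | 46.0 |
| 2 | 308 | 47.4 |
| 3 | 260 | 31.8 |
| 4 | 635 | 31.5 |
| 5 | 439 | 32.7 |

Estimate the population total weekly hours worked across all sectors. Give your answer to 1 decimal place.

Estimate total by summing Nₕ·x̄ₕ over strata.
485·46.0 + 308·47.4 + 260·31.8 + 635·31.5 + 439·32.7 = 22310 + 14599.2 + 8268 + 20002.5 + 14355.3 = 79535.0.

79535.0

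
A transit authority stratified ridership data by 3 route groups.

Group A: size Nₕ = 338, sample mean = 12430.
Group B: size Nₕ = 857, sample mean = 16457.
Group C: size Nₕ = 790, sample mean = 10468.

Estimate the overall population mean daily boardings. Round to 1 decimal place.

13387.8

x̄_st = (Σ Nₕx̄ₕ) / (Σ Nₕ) = (338·12430 + 857·16457 + 790·10468) / 1985
= 26574709 / 1985 = 13387.763... → 13387.8.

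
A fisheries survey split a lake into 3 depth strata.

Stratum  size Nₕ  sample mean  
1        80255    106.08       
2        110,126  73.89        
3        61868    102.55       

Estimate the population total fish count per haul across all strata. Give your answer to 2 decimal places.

22995223.94

Population total = Σ Nₕ·x̄ₕ (each stratum's size times its mean).
80255·106.08 + 110126·73.89 + 61868·102.55 = 8513450.4 + 8137210.14 + 6344563.4 = 22995223.94.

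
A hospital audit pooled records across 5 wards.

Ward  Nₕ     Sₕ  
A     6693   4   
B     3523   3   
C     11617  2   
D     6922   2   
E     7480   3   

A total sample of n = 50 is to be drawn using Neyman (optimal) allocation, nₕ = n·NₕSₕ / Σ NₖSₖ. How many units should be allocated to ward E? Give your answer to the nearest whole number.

Σ NₕSₕ = 6693·4 + 3523·3 + 11617·2 + 6922·2 + 7480·3 = 96859.
Share for E: 22440/96859 = 0.23168.
n_E = 50 × 0.23168 = 11.584... → 12.

12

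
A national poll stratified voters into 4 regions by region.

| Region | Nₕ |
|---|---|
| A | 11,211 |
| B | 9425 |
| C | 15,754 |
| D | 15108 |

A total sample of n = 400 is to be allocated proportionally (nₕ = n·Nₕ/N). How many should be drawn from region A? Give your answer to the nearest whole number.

87

Share of region A = 11211/51498 = 0.21770.
Allocate 400 × 0.21770 = 87.079... → 87.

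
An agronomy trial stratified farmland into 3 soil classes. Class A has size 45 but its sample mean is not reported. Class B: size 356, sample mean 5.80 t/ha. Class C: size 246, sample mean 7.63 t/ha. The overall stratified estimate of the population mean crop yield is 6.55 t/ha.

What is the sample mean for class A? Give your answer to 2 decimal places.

6.58

N = 45 + 356 + 246 = 647.
Overall total = μ·N = 6.55·647 = 4237.85.
Subtract the known strata: 356·5.80 + 246·7.63 = 3941.78.
Remaining total for class A: 4237.85 − 3941.78 = 296.07.
Divide by its size: 296.07 / 45 = 6.5793... → 6.58.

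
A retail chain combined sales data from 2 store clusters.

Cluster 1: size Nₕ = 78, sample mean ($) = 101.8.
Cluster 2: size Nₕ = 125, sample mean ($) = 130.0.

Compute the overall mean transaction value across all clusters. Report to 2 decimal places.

x̄_st = (Σ Nₕx̄ₕ) / (Σ Nₕ) = (78·101.8 + 125·130.0) / 203
= 24190.4 / 203 = 119.1645... → 119.16.

119.16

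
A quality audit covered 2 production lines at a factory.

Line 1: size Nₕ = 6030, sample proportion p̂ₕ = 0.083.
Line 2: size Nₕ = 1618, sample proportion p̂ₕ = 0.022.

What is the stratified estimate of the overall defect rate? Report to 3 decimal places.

0.070

N = 6030 + 1618 = 7648.
Overall proportion = Σ (Nₕ/N)·p̂ₕ.
Σ Nₕp̂ₕ = 500.49 + 35.596 = 536.086.
536.086 / 7648 = 0.07009... → 0.070.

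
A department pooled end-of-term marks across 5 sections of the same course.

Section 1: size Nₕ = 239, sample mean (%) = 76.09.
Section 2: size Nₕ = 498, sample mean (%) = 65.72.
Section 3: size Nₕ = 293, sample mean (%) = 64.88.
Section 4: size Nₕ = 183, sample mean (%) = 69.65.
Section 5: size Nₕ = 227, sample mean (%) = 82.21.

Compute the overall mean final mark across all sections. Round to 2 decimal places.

x̄_st = (Σ Nₕx̄ₕ) / (Σ Nₕ) = (239·76.09 + 498·65.72 + 293·64.88 + 183·69.65 + 227·82.21) / 1440
= 101331.53 / 1440 = 70.3691... → 70.37.

70.37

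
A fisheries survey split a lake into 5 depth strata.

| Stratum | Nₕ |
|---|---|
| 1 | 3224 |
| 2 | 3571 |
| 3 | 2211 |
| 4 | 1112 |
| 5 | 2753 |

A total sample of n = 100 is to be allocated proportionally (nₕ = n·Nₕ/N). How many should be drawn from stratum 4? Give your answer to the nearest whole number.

9

Share of stratum 4 = 1112/12871 = 0.08640.
Allocate 100 × 0.08640 = 8.640... → 9.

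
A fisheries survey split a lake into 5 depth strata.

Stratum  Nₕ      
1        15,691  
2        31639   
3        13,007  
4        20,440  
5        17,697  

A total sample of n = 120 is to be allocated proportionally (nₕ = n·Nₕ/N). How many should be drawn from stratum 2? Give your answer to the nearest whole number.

39

N = 15691 + 31639 + 13007 + 20440 + 17697 = 98474.
n_2 = 120·31639/98474 = 38.555... → 39.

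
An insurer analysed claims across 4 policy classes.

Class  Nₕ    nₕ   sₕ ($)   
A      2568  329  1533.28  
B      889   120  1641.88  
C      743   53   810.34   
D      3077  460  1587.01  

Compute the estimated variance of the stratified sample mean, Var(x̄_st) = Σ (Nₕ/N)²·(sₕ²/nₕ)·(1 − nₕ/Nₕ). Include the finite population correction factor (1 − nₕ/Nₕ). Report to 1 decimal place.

2018.4

N = 7277. Term for each stratum: Wₕ²sₕ²/nₕ·(1−nₕ/Nₕ).
Var(x̄_st) = 775.8744 + 290.0180 + 119.9477 + 832.5838 = 2018.4238 → 2018.4.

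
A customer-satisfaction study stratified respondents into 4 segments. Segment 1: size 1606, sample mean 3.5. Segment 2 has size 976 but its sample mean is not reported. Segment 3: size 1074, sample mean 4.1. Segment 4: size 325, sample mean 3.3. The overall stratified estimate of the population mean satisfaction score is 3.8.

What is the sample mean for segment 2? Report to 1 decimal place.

4.1

N = 1606 + 976 + 1074 + 325 = 3981.
Overall total = μ·N = 3.8·3981 = 15127.8.
Subtract the known strata: 1606·3.5 + 1074·4.1 + 325·3.3 = 11096.9.
Remaining total for segment 2: 15127.8 − 11096.9 = 4030.9.
Divide by its size: 4030.9 / 976 = 4.130... → 4.1.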